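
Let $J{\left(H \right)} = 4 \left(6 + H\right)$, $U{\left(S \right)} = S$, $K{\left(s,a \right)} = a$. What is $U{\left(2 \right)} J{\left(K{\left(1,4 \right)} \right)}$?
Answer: $80$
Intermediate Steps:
$J{\left(H \right)} = 24 + 4 H$
$U{\left(2 \right)} J{\left(K{\left(1,4 \right)} \right)} = 2 \left(24 + 4 \cdot 4\right) = 2 \left(24 + 16\right) = 2 \cdot 40 = 80$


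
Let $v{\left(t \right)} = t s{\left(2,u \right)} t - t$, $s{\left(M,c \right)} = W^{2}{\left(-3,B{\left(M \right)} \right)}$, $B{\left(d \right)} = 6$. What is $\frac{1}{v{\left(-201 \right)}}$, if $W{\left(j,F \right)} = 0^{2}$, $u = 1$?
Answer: $\frac{1}{201} \approx 0.0049751$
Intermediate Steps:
$W{\left(j,F \right)} = 0$
$s{\left(M,c \right)} = 0$ ($s{\left(M,c \right)} = 0^{2} = 0$)
$v{\left(t \right)} = - t$ ($v{\left(t \right)} = t 0 t - t = 0 t - t = 0 - t = - t$)
$\frac{1}{v{\left(-201 \right)}} = \frac{1}{\left(-1\right) \left(-201\right)} = \frac{1}{201}$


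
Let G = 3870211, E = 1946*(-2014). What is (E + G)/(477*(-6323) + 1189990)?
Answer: 49033/1826081 ≈ 0.026852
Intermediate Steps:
E = -3919244
(E + G)/(477*(-6323) + 1189990) = (-3919244 + 3870211)/(477*(-6323) + 1189990) = -49033/(-3016071 + 1189990) = -49033/(-1826081) = -49033*(-1/1826081) = 49033/1826081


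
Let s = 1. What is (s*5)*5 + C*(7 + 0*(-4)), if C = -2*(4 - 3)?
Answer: 11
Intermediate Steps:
C = -2 (C = -2*1 = -2)
(s*5)*5 + C*(7 + 0*(-4)) = (1*5)*5 - 2*(7 + 0*(-4)) = 5*5 - 2*(7 + 0) = 25 - 2*7 = 25 - 14 = 11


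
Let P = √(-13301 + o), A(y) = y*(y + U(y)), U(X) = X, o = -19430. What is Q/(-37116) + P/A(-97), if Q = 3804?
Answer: -317/3093 + I*√32731/18818 ≈ -0.10249 + 0.0096141*I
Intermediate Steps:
A(y) = 2*y² (A(y) = y*(y + y) = y*(2*y) = 2*y²)
P = I*√32731 (P = √(-13301 - 19430) = √(-32731) = I*√32731 ≈ 180.92*I)
Q/(-37116) + P/A(-97) = 3804/(-37116) + (I*√32731)/((2*(-97)²)) = 3804*(-1/37116) + (I*√32731)/((2*9409)) = -317/3093 + (I*√32731)/18818 = -317/3093 + (I*√32731)*(1/18818) = -317/3093 + I*√32731/18818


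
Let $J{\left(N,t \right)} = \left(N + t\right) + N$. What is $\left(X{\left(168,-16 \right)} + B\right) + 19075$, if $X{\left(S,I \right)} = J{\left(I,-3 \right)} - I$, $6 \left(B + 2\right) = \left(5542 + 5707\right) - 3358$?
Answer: $\frac{122215}{6} \approx 20369.0$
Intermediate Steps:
$J{\left(N,t \right)} = t + 2 N$
$B = \frac{7879}{6}$ ($B = -2 + \frac{\left(5542 + 5707\right) - 3358}{6} = -2 + \frac{11249 - 3358}{6} = -2 + \frac{1}{6} \cdot 7891 = -2 + \frac{7891}{6} = \frac{7879}{6} \approx 1313.2$)
$X{\left(S,I \right)} = -3 + I$ ($X{\left(S,I \right)} = \left(-3 + 2 I\right) - I = -3 + I$)
$\left(X{\left(168,-16 \right)} + B\right) + 19075 = \left(\left(-3 - 16\right) + \frac{7879}{6}\right) + 19075 = \left(-19 + \frac{7879}{6}\right) + 19075 = \frac{7765}{6} + 19075 = \frac{122215}{6}$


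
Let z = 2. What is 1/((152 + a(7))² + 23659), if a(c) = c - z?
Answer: 1/48308 ≈ 2.0701e-5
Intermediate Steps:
a(c) = -2 + c (a(c) = c - 1*2 = c - 2 = -2 + c)
1/((152 + a(7))² + 23659) = 1/((152 + (-2 + 7))² + 23659) = 1/((152 + 5)² + 23659) = 1/(157² + 23659) = 1/(24649 + 23659) = 1/48308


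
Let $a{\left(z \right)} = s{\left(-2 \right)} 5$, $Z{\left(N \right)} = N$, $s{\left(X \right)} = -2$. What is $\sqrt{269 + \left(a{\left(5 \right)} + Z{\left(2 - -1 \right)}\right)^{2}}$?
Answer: $\sqrt{318} \approx 17.833$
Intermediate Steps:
$a{\left(z \right)} = -10$ ($a{\left(z \right)} = \left(-2\right) 5 = -10$)
$\sqrt{269 + \left(a{\left(5 \right)} + Z{\left(2 - -1 \right)}\right)^{2}} = \sqrt{269 + \left(-10 + \left(2 - -1\right)\right)^{2}} = \sqrt{269 + \left(-10 + \left(2 + 1\right)\right)^{2}} = \sqrt{269 + \left(-10 + 3\right)^{2}} = \sqrt{269 + \left(-7\right)^{2}} = \sqrt{269 + 49} = \sqrt{318}$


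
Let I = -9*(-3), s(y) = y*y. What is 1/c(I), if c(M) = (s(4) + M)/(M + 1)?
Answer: 28/43 ≈ 0.65116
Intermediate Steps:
s(y) = y²
I = 27
c(M) = (16 + M)/(1 + M) (c(M) = (4² + M)/(M + 1) = (16 + M)/(1 + M))
1/c(I) = 1/((16 + 27)/(1 + 27)) = 1/(43/28) = 28/43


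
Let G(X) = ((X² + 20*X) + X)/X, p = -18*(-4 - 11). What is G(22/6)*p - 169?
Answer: 6491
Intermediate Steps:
p = 270 (p = -18*(-15) = 270)
G(X) = (X² + 21*X)/X
G(22/6)*p - 169 = (21 + 22/6)*270 - 169 = (21 + 22*(⅙))*270 - 169 = (21 + 11/3)*270 - 169 = (74/3)*270 - 169 = 6660 - 169 = 6491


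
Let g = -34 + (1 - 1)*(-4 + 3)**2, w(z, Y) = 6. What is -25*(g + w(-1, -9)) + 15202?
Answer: 15902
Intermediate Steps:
g = -34 (g = -34 + 0*(-1)**2 = -34 + 0*1 = -34 + 0 = -34)
-25*(g + w(-1, -9)) + 15202 = -25*(-34 + 6) + 15202 = -25*(-28) + 15202 = 700 + 15202 = 15902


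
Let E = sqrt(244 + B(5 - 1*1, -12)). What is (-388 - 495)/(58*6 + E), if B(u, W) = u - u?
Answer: -76821/30215 + 883*sqrt(61)/60430 ≈ -2.4284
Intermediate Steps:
B(u, W) = 0
E = 2*sqrt(61) (E = sqrt(244 + 0) = sqrt(244) = 2*sqrt(61) ≈ 15.620)
(-388 - 495)/(58*6 + E) = (-388 - 495)/(58*6 + 2*sqrt(61)) = -883/(348 + 2*sqrt(61))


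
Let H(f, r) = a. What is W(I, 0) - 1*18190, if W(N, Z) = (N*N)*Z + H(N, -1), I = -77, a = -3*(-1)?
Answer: -18187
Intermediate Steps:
a = 3
H(f, r) = 3
W(N, Z) = 3 + Z*N² (W(N, Z) = (N*N)*Z + 3 = N²*Z + 3 = Z*N² + 3 = 3 + Z*N²)
W(I, 0) - 1*18190 = (3 + 0*(-77)²) - 1*18190 = (3 + 0*5929) - 18190 = (3 + 0) - 18190 = 3 - 18190 = -18187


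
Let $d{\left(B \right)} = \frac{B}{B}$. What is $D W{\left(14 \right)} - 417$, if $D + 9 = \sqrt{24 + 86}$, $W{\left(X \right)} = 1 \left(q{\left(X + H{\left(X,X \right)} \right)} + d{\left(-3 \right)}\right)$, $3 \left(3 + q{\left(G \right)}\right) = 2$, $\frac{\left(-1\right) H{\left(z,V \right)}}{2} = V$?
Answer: $-405 - \frac{4 \sqrt{110}}{3} \approx -418.98$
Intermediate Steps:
$H{\left(z,V \right)} = - 2 V$
$d{\left(B \right)} = 1$
$q{\left(G \right)} = - \frac{7}{3}$ ($q{\left(G \right)} = -3 + \frac{1}{3} \cdot 2 = -3 + \frac{2}{3} = - \frac{7}{3}$)
$W{\left(X \right)} = - \frac{4}{3}$ ($W{\left(X \right)} = 1 \left(- \frac{7}{3} + 1\right) = 1 \left(- \frac{4}{3}\right) = - \frac{4}{3}$)
$D = -9 + \sqrt{110}$ ($D = -9 + \sqrt{24 + 86} = -9 + \sqrt{110} \approx 1.4881$)
$D W{\left(14 \right)} - 417 = \left(-9 + \sqrt{110}\right) \left(- \frac{4}{3}\right) - 417 = \left(12 - \frac{4 \sqrt{110}}{3}\right) - 417 = -405 - \frac{4 \sqrt{110}}{3}$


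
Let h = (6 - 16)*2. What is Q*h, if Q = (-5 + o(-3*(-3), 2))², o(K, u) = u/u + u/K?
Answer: -23120/81 ≈ -285.43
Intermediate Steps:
o(K, u) = 1 + u/K
h = -20 (h = -10*2 = -20)
Q = 1156/81 (Q = (-5 + (-3*(-3) + 2)/((-3*(-3))))² = (-5 + (9 + 2)/9)² = (-5 + (⅑)*11)² = (-5 + 11/9)² = (-34/9)² = 1156/81 ≈ 14.272)
Q*h = (1156/81)*(-20) = -23120/81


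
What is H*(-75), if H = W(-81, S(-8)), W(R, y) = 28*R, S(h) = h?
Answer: 170100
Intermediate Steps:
H = -2268 (H = 28*(-81) = -2268)
H*(-75) = -2268*(-75) = 170100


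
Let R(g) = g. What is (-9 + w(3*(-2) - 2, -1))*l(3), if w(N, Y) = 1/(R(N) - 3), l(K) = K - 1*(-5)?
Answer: -800/11 ≈ -72.727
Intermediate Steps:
l(K) = 5 + K (l(K) = K + 5 = 5 + K)
w(N, Y) = 1/(-3 + N) (w(N, Y) = 1/(N - 3) = 1/(-3 + N))
(-9 + w(3*(-2) - 2, -1))*l(3) = (-9 + 1/(-3 + (3*(-2) - 2)))*(5 + 3) = (-9 + 1/(-3 + (-6 - 2)))*8 = (-9 + 1/(-3 - 8))*8 = (-9 + 1/(-11))*8 = (-9 - 1/11)*8 = -100/11*8 = -800/11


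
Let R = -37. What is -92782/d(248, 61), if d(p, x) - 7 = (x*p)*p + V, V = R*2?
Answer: -92782/3751677 ≈ -0.024731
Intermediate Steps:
V = -74 (V = -37*2 = -74)
d(p, x) = -67 + x*p**2 (d(p, x) = 7 + ((x*p)*p - 74) = 7 + ((p*x)*p - 74) = 7 + (x*p**2 - 74) = 7 + (-74 + x*p**2) = -67 + x*p**2)
-92782/d(248, 61) = -92782/(-67 + 61*248**2) = -92782/(-67 + 61*61504) = -92782/(-67 + 3751744) = -92782/3751677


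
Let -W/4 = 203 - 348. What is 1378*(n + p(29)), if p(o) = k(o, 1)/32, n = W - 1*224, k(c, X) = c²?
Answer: 8428537/16 ≈ 5.2678e+5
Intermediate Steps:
W = 580 (W = -4*(203 - 348) = -4*(-145) = 580)
n = 356 (n = 580 - 1*224 = 580 - 224 = 356)
p(o) = o²/32
1378*(n + p(29)) = 1378*(356 + (1/32)*29²) = 1378*(356 + (1/32)*841) = 1378*(356 + 841/32) = 1378*(12233/32) = 8428537/16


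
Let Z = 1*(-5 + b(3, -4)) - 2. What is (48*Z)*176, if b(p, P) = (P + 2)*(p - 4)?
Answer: -42240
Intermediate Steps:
b(p, P) = (-4 + p)*(2 + P) (b(p, P) = (2 + P)*(-4 + p) = (-4 + p)*(2 + P))
Z = -5 (Z = 1*(-5 + (-8 - 4*(-4) + 2*3 - 4*3)) - 2 = 1*(-5 + (-8 + 16 + 6 - 12)) - 2 = 1*(-5 + 2) - 2 = 1*(-3) - 2 = -3 - 2 = -5)
(48*Z)*176 = (48*(-5))*176 = -240*176 = -42240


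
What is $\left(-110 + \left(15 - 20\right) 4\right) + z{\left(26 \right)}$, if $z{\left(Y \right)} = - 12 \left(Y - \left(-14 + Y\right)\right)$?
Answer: $-298$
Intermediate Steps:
$z{\left(Y \right)} = -168$ ($z{\left(Y \right)} = \left(-12\right) 14 = -168$)
$\left(-110 + \left(15 - 20\right) 4\right) + z{\left(26 \right)} = \left(-110 + \left(15 - 20\right) 4\right) - 168 = \left(-110 - 20\right) - 168 = -130 - 168 = -298$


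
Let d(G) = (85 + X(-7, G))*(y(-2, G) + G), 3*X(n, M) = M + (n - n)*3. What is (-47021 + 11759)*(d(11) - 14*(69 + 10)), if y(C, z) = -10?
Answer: 35873208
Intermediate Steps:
X(n, M) = M/3 (X(n, M) = (M + (n - n)*3)/3 = (M + 0*3)/3 = (M + 0)/3 = M/3)
d(G) = (-10 + G)*(85 + G/3) (d(G) = (85 + G/3)*(-10 + G) = (-10 + G)*(85 + G/3))
(-47021 + 11759)*(d(11) - 14*(69 + 10)) = (-47021 + 11759)*((-850 + (⅓)*11² + (245/3)*11) - 14*(69 + 10)) = -35262*((-850 + (⅓)*121 + 2695/3) - 14*79) = -35262*((-850 + 121/3 + 2695/3) - 1106) = -35262*(266/3 - 1106) = -35262*(-3052/3) = 35873208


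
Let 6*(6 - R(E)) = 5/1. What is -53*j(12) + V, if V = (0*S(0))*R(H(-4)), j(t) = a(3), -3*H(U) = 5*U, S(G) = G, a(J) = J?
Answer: -159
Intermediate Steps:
H(U) = -5*U/3
j(t) = 3
R(E) = 31/6 (R(E) = 6 - 5/(6*1) = 6 - 5/6 = 6 - ⅙*5 = 6 - ⅚ = 31/6)
V = 0 (V = (0*0)*(31/6) = 0*(31/6) = 0)
-53*j(12) + V = -53*3 + 0 = -159 + 0 = -159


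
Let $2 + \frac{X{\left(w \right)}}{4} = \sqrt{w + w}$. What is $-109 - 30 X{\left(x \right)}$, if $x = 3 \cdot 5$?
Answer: $131 - 120 \sqrt{30} \approx -526.27$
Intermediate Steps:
$x = 15$
$X{\left(w \right)} = -8 + 4 \sqrt{2} \sqrt{w}$ ($X{\left(w \right)} = -8 + 4 \sqrt{w + w} = -8 + 4 \sqrt{2 w} = -8 + 4 \sqrt{2} \sqrt{w}$)
$-109 - 30 X{\left(x \right)} = -109 - 30 \left(-8 + 4 \sqrt{2} \sqrt{15}\right) = -109 - 30 \left(-8 + 4 \sqrt{30}\right) = -109 + \left(240 - 120 \sqrt{30}\right) = 131 - 120 \sqrt{30}$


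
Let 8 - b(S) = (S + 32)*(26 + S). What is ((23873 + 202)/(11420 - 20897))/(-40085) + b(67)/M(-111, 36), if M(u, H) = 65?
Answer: -5973616348/42209505 ≈ -141.52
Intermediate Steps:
b(S) = 8 - (26 + S)*(32 + S) (b(S) = 8 - (S + 32)*(26 + S) = 8 - (32 + S)*(26 + S) = 8 - (26 + S)*(32 + S))
((23873 + 202)/(11420 - 20897))/(-40085) + b(67)/M(-111, 36) = ((23873 + 202)/(11420 - 20897))/(-40085) + (-824 - 1*67**2 - 58*67)/65 = (24075/(-9477))*(-1/40085) + (-824 - 1*4489 - 3886)*(1/65) = (24075*(-1/9477))*(-1/40085) + (-824 - 4489 - 3886)*(1/65) = -2675/1053*(-1/40085) - 9199*1/65 = 535/8441901 - 9199/65 = -5973616348/42209505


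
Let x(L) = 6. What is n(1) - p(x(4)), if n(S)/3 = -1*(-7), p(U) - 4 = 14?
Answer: 3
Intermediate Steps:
p(U) = 18 (p(U) = 4 + 14 = 18)
n(S) = 21 (n(S) = 3*(-1*(-7)) = 3*7 = 21)
n(1) - p(x(4)) = 21 - 1*18 = 21 - 18 = 3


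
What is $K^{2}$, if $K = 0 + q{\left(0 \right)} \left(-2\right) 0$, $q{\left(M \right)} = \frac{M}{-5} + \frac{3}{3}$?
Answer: $0$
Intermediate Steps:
$q{\left(M \right)} = 1 - \frac{M}{5}$ ($q{\left(M \right)} = M \left(- \frac{1}{5}\right) + 3 \cdot \frac{1}{3} = - \frac{M}{5} + 1 = 1 - \frac{M}{5}$)
$K = 0$ ($K = 0 + \left(1 - 0\right) \left(-2\right) 0 = 0 + \left(1 + 0\right) \left(-2\right) 0 = 0 + 1 \left(-2\right) 0 = 0 - 0 = 0 + 0 = 0$)
$K^{2} = 0^{2} = 0$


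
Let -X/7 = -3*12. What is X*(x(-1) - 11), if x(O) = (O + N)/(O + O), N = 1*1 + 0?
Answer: -2772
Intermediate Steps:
N = 1 (N = 1 + 0 = 1)
x(O) = (1 + O)/(2*O) (x(O) = (O + 1)/(O + O) = (1 + O)/((2*O)) = (1 + O)*(1/(2*O)) = (1 + O)/(2*O))
X = 252 (X = -(-21)*12 = -7*(-36) = 252)
X*(x(-1) - 11) = 252*((1/2)*(1 - 1)/(-1) - 11) = 252*((1/2)*(-1)*0 - 11) = 252*(0 - 11) = 252*(-11) = -2772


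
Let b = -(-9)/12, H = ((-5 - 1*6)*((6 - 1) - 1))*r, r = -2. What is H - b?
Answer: 349/4 ≈ 87.250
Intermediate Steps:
H = 88 (H = ((-5 - 1*6)*((6 - 1) - 1))*(-2) = ((-5 - 6)*(5 - 1))*(-2) = -11*4*(-2) = -44*(-2) = 88)
b = 3/4 (b = -(-9)/12 = -1*(-3/4) = 3/4 ≈ 0.75000)
H - b = 88 - 1*3/4 = 88 - 3/4 = 349/4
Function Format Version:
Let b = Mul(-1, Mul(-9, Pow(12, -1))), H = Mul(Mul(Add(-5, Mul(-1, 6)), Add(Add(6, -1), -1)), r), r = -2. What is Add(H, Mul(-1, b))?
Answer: Rational(349, 4) ≈ 87.250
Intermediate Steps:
H = 88 (H = Mul(Mul(Add(-5, Mul(-1, 6)), Add(Add(6, -1), -1)), -2) = Mul(Mul(Add(-5, -6), Add(5, -1)), -2) = Mul(Mul(-11, 4), -2) = Mul(-44, -2) = 88)
b = Rational(3, 4) (b = Mul(-1, Mul(-9, Rational(1, 12))) = Mul(-1, Rational(-3, 4)) = Rational(3, 4) ≈ 0.75000)
Add(H, Mul(-1, b)) = Add(88, Mul(-1, Rational(3, 4))) = Add(88, Rational(-3, 4)) = Rational(349, 4)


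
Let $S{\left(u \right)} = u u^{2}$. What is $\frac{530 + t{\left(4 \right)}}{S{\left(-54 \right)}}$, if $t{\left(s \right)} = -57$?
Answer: $- \frac{473}{157464} \approx -0.0030039$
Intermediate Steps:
$S{\left(u \right)} = u^{3}$
$\frac{530 + t{\left(4 \right)}}{S{\left(-54 \right)}} = \frac{530 - 57}{\left(-54\right)^{3}} = \frac{473}{-157464} = 473 \left(- \frac{1}{157464}\right) = - \frac{473}{157464}$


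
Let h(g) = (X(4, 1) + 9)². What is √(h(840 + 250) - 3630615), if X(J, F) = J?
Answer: I*√3630446 ≈ 1905.4*I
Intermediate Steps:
h(g) = 169 (h(g) = (4 + 9)² = 13² = 169)
√(h(840 + 250) - 3630615) = √(169 - 3630615) = √(-3630446) = I*√3630446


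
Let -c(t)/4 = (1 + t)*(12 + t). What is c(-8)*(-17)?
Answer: -1904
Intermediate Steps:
c(t) = -4*(1 + t)*(12 + t)
c(-8)*(-17) = (-48 - 52*(-8) - 4*(-8)**2)*(-17) = (-48 + 416 - 4*64)*(-17) = (-48 + 416 - 256)*(-17) = 112*(-17) = -1904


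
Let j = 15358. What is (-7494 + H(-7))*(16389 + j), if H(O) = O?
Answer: -238134247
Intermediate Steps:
(-7494 + H(-7))*(16389 + j) = (-7494 - 7)*(16389 + 15358) = -7501*31747 = -238134247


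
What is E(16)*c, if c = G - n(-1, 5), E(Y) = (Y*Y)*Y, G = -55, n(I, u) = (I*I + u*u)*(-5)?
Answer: 307200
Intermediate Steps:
n(I, u) = -5*I**2 - 5*u**2 (n(I, u) = (I**2 + u**2)*(-5) = -5*I**2 - 5*u**2)
E(Y) = Y**3 (E(Y) = Y**2*Y = Y**3)
c = 75 (c = -55 - (-5*(-1)**2 - 5*5**2) = -55 - (-5*1 - 5*25) = -55 - (-5 - 125) = -55 - 1*(-130) = -55 + 130 = 75)
E(16)*c = 16**3*75 = 4096*75 = 307200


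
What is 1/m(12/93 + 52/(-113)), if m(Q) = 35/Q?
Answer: -232/24521 ≈ -0.0094613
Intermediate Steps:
1/m(12/93 + 52/(-113)) = 1/(35/(12/93 + 52/(-113))) = 1/(35/(12*(1/93) + 52*(-1/113))) = 1/(35/(4/31 - 52/113)) = 1/(35/(-1160/3503)) = 1/(35*(-3503/1160)) = 1/(-24521/232) = -232/24521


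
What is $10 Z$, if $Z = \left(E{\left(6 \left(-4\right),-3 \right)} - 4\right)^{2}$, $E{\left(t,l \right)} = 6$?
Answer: $40$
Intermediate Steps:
$Z = 4$ ($Z = \left(6 - 4\right)^{2} = 2^{2} = 4$)
$10 Z = 10 \cdot 4 = 40$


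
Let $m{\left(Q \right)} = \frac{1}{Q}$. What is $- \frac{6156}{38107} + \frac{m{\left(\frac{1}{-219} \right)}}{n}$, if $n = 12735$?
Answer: $- \frac{28914031}{161764215} \approx -0.17874$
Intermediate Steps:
$- \frac{6156}{38107} + \frac{m{\left(\frac{1}{-219} \right)}}{n} = - \frac{6156}{38107} + \frac{1}{\frac{1}{-219} \cdot 12735} = \left(-6156\right) \frac{1}{38107} + \frac{1}{- \frac{1}{219}} \cdot \frac{1}{12735} = - \frac{6156}{38107} - \frac{73}{4245} = - \frac{28914031}{161764215}$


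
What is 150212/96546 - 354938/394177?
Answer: 12471135688/19028106321 ≈ 0.65541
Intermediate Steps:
150212/96546 - 354938/394177 = 150212*(1/96546) - 354938*1/394177 = 75106/48273 - 354938/394177 = 12471135688/19028106321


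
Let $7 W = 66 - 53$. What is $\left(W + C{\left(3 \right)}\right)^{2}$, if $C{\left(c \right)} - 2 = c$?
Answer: $\frac{2304}{49} \approx 47.02$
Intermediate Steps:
$C{\left(c \right)} = 2 + c$
$W = \frac{13}{7}$ ($W = \frac{66 - 53}{7} = \frac{1}{7} \cdot 13 = \frac{13}{7} \approx 1.8571$)
$\left(W + C{\left(3 \right)}\right)^{2} = \left(\frac{13}{7} + \left(2 + 3\right)\right)^{2} = \left(\frac{13}{7} + 5\right)^{2} = \left(\frac{48}{7}\right)^{2} = \frac{2304}{49}$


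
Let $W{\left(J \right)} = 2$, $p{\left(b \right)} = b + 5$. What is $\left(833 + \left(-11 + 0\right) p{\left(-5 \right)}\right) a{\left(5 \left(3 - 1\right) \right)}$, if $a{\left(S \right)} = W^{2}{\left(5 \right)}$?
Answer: $3332$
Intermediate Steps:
$p{\left(b \right)} = 5 + b$
$a{\left(S \right)} = 4$ ($a{\left(S \right)} = 2^{2} = 4$)
$\left(833 + \left(-11 + 0\right) p{\left(-5 \right)}\right) a{\left(5 \left(3 - 1\right) \right)} = \left(833 + \left(-11 + 0\right) \left(5 - 5\right)\right) 4 = \left(833 - 0\right) 4 = \left(833 + 0\right) 4 = 833 \cdot 4 = 3332$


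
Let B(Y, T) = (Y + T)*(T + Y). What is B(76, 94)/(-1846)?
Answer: -14450/923 ≈ -15.655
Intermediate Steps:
B(Y, T) = (T + Y)**2 (B(Y, T) = (T + Y)*(T + Y) = (T + Y)**2)
B(76, 94)/(-1846) = (94 + 76)**2/(-1846) = 170**2*(-1/1846) = 28900*(-1/1846) = -14450/923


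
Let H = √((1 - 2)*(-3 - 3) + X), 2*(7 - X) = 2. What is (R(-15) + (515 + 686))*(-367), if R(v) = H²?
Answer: -445171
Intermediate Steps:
X = 6 (X = 7 - ½*2 = 7 - 1 = 6)
H = 2*√3 (H = √((1 - 2)*(-3 - 3) + 6) = √(-1*(-6) + 6) = √(6 + 6) = √12 = 2*√3 ≈ 3.4641)
R(v) = 12 (R(v) = (2*√3)² = 12)
(R(-15) + (515 + 686))*(-367) = (12 + (515 + 686))*(-367) = (12 + 1201)*(-367) = 1213*(-367) = -445171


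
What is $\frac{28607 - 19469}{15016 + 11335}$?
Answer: $\frac{9138}{26351} \approx 0.34678$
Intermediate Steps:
$\frac{28607 - 19469}{15016 + 11335} = \frac{9138}{26351}$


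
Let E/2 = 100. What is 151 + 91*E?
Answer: 18351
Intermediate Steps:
E = 200 (E = 2*100 = 200)
151 + 91*E = 151 + 91*200 = 151 + 18200 = 18351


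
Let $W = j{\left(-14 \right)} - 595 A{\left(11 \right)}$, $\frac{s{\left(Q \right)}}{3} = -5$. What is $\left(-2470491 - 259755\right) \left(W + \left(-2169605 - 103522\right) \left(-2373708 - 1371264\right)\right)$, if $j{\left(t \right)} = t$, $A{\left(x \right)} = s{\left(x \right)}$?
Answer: $-23242029893505333330$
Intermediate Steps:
$s{\left(Q \right)} = -15$ ($s{\left(Q \right)} = 3 \left(-5\right) = -15$)
$A{\left(x \right)} = -15$
$W = 8911$ ($W = -14 - -8925 = -14 + 8925 = 8911$)
$\left(-2470491 - 259755\right) \left(W + \left(-2169605 - 103522\right) \left(-2373708 - 1371264\right)\right) = \left(-2470491 - 259755\right) \left(8911 + \left(-2169605 - 103522\right) \left(-2373708 - 1371264\right)\right) = - 2730246 \left(8911 - 2273127 \left(-2373708 - 1371264\right)\right) = - 2730246 \left(8911 - -8512796967444\right) = - 2730246 \left(8911 + 8512796967444\right) = \left(-2730246\right) 8512796976355 = -23242029893505333330$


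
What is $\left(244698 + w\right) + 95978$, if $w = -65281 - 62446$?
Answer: $212949$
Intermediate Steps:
$w = -127727$
$\left(244698 + w\right) + 95978 = \left(244698 - 127727\right) + 95978 = 116971 + 95978 = 212949$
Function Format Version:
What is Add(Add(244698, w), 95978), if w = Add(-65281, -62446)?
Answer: 212949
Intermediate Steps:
w = -127727
Add(Add(244698, w), 95978) = Add(Add(244698, -127727), 95978) = Add(116971, 95978) = 212949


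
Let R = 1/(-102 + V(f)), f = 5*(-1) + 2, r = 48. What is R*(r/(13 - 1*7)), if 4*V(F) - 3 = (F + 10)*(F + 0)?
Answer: -16/213 ≈ -0.075117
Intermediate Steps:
f = -3 (f = -5 + 2 = -3)
V(F) = ¾ + F*(10 + F)/4 (V(F) = ¾ + ((F + 10)*(F + 0))/4 = ¾ + ((10 + F)*F)/4 = ¾ + (F*(10 + F))/4 = ¾ + F*(10 + F)/4)
R = -2/213 (R = 1/(-102 + (¾ + (¼)*(-3)² + (5/2)*(-3))) = 1/(-102 + (¾ + (¼)*9 - 15/2)) = 1/(-102 + (¾ + 9/4 - 15/2)) = 1/(-102 - 9/2) = 1/(-213/2) = -2/213 ≈ -0.0093897)
R*(r/(13 - 1*7)) = -32/(71*(13 - 1*7)) = -32/(71*(13 - 7)) = -32/(71*6) = -2/213*8 = -16/213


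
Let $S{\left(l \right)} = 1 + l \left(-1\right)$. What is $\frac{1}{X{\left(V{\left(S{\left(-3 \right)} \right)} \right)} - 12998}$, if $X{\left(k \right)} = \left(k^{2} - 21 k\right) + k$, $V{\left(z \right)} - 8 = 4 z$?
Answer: $- \frac{1}{12902} \approx -7.7507 \cdot 10^{-5}$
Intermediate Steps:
$S{\left(l \right)} = 1 - l$
$V{\left(z \right)} = 8 + 4 z$
$X{\left(k \right)} = k^{2} - 20 k$
$\frac{1}{X{\left(V{\left(S{\left(-3 \right)} \right)} \right)} - 12998} = \frac{1}{\left(8 + 4 \left(1 - -3\right)\right) \left(-20 + \left(8 + 4 \left(1 - -3\right)\right)\right) - 12998} = \frac{1}{\left(8 + 4 \left(1 + 3\right)\right) \left(-20 + \left(8 + 4 \left(1 + 3\right)\right)\right) - 12998} = \frac{1}{\left(8 + 4 \cdot 4\right) \left(-20 + \left(8 + 4 \cdot 4\right)\right) - 12998} = \frac{1}{\left(8 + 16\right) \left(-20 + \left(8 + 16\right)\right) - 12998} = \frac{1}{24 \left(-20 + 24\right) - 12998} = \frac{1}{24 \cdot 4 - 12998} = \frac{1}{96 - 12998} = \frac{1}{-12902} = - \frac{1}{12902}$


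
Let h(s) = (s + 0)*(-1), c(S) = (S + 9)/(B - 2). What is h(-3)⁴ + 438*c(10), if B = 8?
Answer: 1468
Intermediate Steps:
c(S) = 3/2 + S/6 (c(S) = (S + 9)/(8 - 2) = (9 + S)/6 = (9 + S)*(⅙) = 3/2 + S/6)
h(s) = -s (h(s) = s*(-1) = -s)
h(-3)⁴ + 438*c(10) = (-1*(-3))⁴ + 438*(3/2 + (⅙)*10) = 3⁴ + 438*(3/2 + 5/3) = 81 + 438*(19/6) = 81 + 1387 = 1468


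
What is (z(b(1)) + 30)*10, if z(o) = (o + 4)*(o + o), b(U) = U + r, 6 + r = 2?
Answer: 240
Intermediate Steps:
r = -4 (r = -6 + 2 = -4)
b(U) = -4 + U (b(U) = U - 4 = -4 + U)
z(o) = 2*o*(4 + o) (z(o) = (4 + o)*(2*o) = 2*o*(4 + o))
(z(b(1)) + 30)*10 = (2*(-4 + 1)*(4 + (-4 + 1)) + 30)*10 = (2*(-3)*(4 - 3) + 30)*10 = (2*(-3)*1 + 30)*10 = (-6 + 30)*10 = 24*10 = 240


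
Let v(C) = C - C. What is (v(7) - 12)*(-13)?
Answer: 156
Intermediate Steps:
v(C) = 0
(v(7) - 12)*(-13) = (0 - 12)*(-13) = -12*(-13) = 156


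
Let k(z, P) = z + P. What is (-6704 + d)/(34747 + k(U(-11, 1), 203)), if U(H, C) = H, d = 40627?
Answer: 33923/34939 ≈ 0.97092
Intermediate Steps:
k(z, P) = P + z
(-6704 + d)/(34747 + k(U(-11, 1), 203)) = (-6704 + 40627)/(34747 + (203 - 11)) = 33923/(34747 + 192) = 33923/34939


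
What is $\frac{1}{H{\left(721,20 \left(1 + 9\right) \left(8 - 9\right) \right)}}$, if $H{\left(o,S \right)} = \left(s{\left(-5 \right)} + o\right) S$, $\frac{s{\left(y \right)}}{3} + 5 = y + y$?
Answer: $- \frac{1}{135200} \approx -7.3964 \cdot 10^{-6}$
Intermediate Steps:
$s{\left(y \right)} = -15 + 6 y$ ($s{\left(y \right)} = -15 + 3 \left(y + y\right) = -15 + 3 \cdot 2 y = -15 + 6 y$)
$H{\left(o,S \right)} = S \left(-45 + o\right)$ ($H{\left(o,S \right)} = \left(\left(-15 + 6 \left(-5\right)\right) + o\right) S = \left(\left(-15 - 30\right) + o\right) S = \left(-45 + o\right) S = S \left(-45 + o\right)$)
$\frac{1}{H{\left(721,20 \left(1 + 9\right) \left(8 - 9\right) \right)}} = \frac{1}{20 \left(1 + 9\right) \left(8 - 9\right) \left(-45 + 721\right)} = \frac{1}{20 \cdot 10 \left(-1\right) 676} = \frac{1}{20 \left(-10\right) 676} = \frac{1}{\left(-200\right) 676} = \frac{1}{-135200} = - \frac{1}{135200}$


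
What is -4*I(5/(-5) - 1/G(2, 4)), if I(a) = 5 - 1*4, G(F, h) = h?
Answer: -4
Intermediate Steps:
I(a) = 1 (I(a) = 5 - 4 = 1)
-4*I(5/(-5) - 1/G(2, 4)) = -4*1 = -4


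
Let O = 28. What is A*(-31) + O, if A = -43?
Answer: 1361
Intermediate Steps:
A*(-31) + O = -43*(-31) + 28 = 1333 + 28 = 1361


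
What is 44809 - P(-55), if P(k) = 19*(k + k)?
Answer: 46899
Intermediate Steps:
P(k) = 38*k (P(k) = 19*(2*k) = 38*k)
44809 - P(-55) = 44809 - 38*(-55) = 44809 - 1*(-2090) = 44809 + 2090 = 46899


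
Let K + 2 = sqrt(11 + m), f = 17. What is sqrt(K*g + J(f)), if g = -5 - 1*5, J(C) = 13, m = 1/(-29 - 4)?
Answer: sqrt(35937 - 330*sqrt(11946))/33 ≈ 0.34718*I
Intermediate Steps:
m = -1/33 (m = 1/(-33) = -1/33 ≈ -0.030303)
g = -10 (g = -5 - 5 = -10)
K = -2 + sqrt(11946)/33 (K = -2 + sqrt(11 - 1/33) = -2 + sqrt(362/33) = -2 + sqrt(11946)/33 ≈ 1.3121)
sqrt(K*g + J(f)) = sqrt((-2 + sqrt(11946)/33)*(-10) + 13) = sqrt((20 - 10*sqrt(11946)/33) + 13) = sqrt(33 - 10*sqrt(11946)/33)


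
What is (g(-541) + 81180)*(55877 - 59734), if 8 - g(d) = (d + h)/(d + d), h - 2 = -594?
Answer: -338815399531/1082 ≈ -3.1314e+8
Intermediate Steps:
h = -592 (h = 2 - 594 = -592)
g(d) = 8 - (-592 + d)/(2*d) (g(d) = 8 - (d - 592)/(d + d) = 8 - (-592 + d)/(2*d))
(g(-541) + 81180)*(55877 - 59734) = ((15/2 + 296/(-541)) + 81180)*(55877 - 59734) = ((15/2 + 296*(-1/541)) + 81180)*(-3857) = ((15/2 - 296/541) + 81180)*(-3857) = (7523/1082 + 81180)*(-3857) = (87844283/1082)*(-3857) = -338815399531/1082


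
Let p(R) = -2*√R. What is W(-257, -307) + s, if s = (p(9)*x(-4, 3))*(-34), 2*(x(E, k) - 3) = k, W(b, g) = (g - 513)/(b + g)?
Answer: 129643/141 ≈ 919.45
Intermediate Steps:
W(b, g) = (-513 + g)/(b + g)
x(E, k) = 3 + k/2
s = 918 (s = ((-2*√9)*(3 + (½)*3))*(-34) = ((-2*3)*(3 + 3/2))*(-34) = -6*9/2*(-34) = -27*(-34) = 918)
W(-257, -307) + s = (-513 - 307)/(-257 - 307) + 918 = -820/(-564) + 918 = -1/564*(-820) + 918 = 205/141 + 918 = 129643/141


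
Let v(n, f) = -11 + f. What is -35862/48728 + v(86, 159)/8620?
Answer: -37739837/52504420 ≈ -0.71879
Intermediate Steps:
-35862/48728 + v(86, 159)/8620 = -35862/48728 + (-11 + 159)/8620 = -35862*1/48728 + 148*(1/8620) = -17931/24364 + 37/2155 = -37739837/52504420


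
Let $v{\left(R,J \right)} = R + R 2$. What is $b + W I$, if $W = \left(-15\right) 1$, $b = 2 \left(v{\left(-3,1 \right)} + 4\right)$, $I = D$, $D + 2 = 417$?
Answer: $-6235$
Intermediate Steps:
$D = 415$ ($D = -2 + 417 = 415$)
$v{\left(R,J \right)} = 3 R$ ($v{\left(R,J \right)} = R + 2 R = 3 R$)
$I = 415$
$b = -10$ ($b = 2 \left(3 \left(-3\right) + 4\right) = 2 \left(-9 + 4\right) = 2 \left(-5\right) = -10$)
$W = -15$
$b + W I = -10 - 6225 = -6235$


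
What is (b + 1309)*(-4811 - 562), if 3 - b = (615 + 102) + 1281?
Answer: 3685878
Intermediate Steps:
b = -1995 (b = 3 - ((615 + 102) + 1281) = 3 - (717 + 1281) = 3 - 1*1998 = 3 - 1998 = -1995)
(b + 1309)*(-4811 - 562) = (-1995 + 1309)*(-4811 - 562) = -686*(-5373) = 3685878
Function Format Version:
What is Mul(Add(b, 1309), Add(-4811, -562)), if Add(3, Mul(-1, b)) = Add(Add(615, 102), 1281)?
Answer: 3685878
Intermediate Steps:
b = -1995 (b = Add(3, Mul(-1, Add(Add(615, 102), 1281))) = Add(3, Mul(-1, Add(717, 1281))) = Add(3, Mul(-1, 1998)) = Add(3, -1998) = -1995)
Mul(Add(b, 1309), Add(-4811, -562)) = Mul(Add(-1995, 1309), Add(-4811, -562)) = Mul(-686, -5373) = 3685878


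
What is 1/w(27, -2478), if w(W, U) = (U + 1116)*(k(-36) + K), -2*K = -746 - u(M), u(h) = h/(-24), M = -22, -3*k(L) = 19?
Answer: -4/2000097 ≈ -1.9999e-6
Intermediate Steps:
k(L) = -19/3 (k(L) = -⅓*19 = -19/3)
u(h) = -h/24 (u(h) = h*(-1/24) = -h/24)
K = 8963/24 (K = -(-746 - (-1)*(-22)/24)/2 = -(-746 - 1*11/12)/2 = -(-746 - 11/12)/2 = -½*(-8963/12) = 8963/24 ≈ 373.46)
w(W, U) = 819423/2 + 2937*U/8 (w(W, U) = (U + 1116)*(-19/3 + 8963/24) = (1116 + U)*(2937/8) = 819423/2 + 2937*U/8)
1/w(27, -2478) = 1/(819423/2 + (2937/8)*(-2478)) = 1/(819423/2 - 3638943/4) = 1/(-2000097/4) = -4/2000097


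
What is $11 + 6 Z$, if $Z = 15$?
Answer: $101$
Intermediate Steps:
$11 + 6 Z = 11 + 6 \cdot 15 = 11 + 90 = 101$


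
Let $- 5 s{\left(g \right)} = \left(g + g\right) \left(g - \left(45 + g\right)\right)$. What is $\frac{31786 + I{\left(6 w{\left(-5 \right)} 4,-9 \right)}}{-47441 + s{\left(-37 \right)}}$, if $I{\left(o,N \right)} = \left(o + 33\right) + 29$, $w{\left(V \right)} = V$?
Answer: $- \frac{31728}{48107} \approx -0.65953$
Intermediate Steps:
$s{\left(g \right)} = 18 g$ ($s{\left(g \right)} = - \frac{\left(g + g\right) \left(g - \left(45 + g\right)\right)}{5} = - \frac{2 g \left(-45\right)}{5} = - \frac{\left(-90\right) g}{5} = 18 g$)
$I{\left(o,N \right)} = 62 + o$ ($I{\left(o,N \right)} = \left(33 + o\right) + 29 = 62 + o$)
$\frac{31786 + I{\left(6 w{\left(-5 \right)} 4,-9 \right)}}{-47441 + s{\left(-37 \right)}} = \frac{31786 + \left(62 + 6 \left(-5\right) 4\right)}{-47441 + 18 \left(-37\right)} = \frac{31786 + \left(62 - 120\right)}{-47441 - 666} = \frac{31786 + \left(62 - 120\right)}{-48107} = \left(31786 - 58\right) \left(- \frac{1}{48107}\right) = 31728 \left(- \frac{1}{48107}\right) = - \frac{31728}{48107}$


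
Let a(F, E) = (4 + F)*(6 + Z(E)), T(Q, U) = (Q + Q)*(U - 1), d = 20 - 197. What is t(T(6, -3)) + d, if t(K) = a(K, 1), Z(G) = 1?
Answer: -485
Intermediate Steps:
d = -177
T(Q, U) = 2*Q*(-1 + U) (T(Q, U) = (2*Q)*(-1 + U) = 2*Q*(-1 + U))
a(F, E) = 28 + 7*F (a(F, E) = (4 + F)*(6 + 1) = (4 + F)*7 = 28 + 7*F)
t(K) = 28 + 7*K
t(T(6, -3)) + d = (28 + 7*(2*6*(-1 - 3))) - 177 = (28 + 7*(2*6*(-4))) - 177 = (28 + 7*(-48)) - 177 = (28 - 336) - 177 = -308 - 177 = -485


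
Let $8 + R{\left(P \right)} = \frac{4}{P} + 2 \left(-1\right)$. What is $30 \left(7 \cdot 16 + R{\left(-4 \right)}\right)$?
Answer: $3030$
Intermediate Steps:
$R{\left(P \right)} = -10 + \frac{4}{P}$ ($R{\left(P \right)} = -8 + \left(\frac{4}{P} + 2 \left(-1\right)\right) = -8 - \left(2 - \frac{4}{P}\right) = -10 + \frac{4}{P}$)
$30 \left(7 \cdot 16 + R{\left(-4 \right)}\right) = 30 \left(7 \cdot 16 - \left(10 - \frac{4}{-4}\right)\right) = 30 \left(112 + \left(-10 + 4 \left(- \frac{1}{4}\right)\right)\right) = 30 \left(112 - 11\right) = 30 \cdot 101 = 3030$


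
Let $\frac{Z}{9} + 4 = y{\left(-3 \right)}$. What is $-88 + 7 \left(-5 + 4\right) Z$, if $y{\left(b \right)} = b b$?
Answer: $-403$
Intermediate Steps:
$y{\left(b \right)} = b^{2}$
$Z = 45$ ($Z = -36 + 9 \left(-3\right)^{2} = -36 + 9 \cdot 9 = -36 + 81 = 45$)
$-88 + 7 \left(-5 + 4\right) Z = -88 + 7 \left(-5 + 4\right) 45 = -88 + 7 \left(-1\right) 45 = -88 - 315 = -403$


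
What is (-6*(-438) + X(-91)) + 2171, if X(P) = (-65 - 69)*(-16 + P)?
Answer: 19137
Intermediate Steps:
X(P) = 2144 - 134*P (X(P) = -134*(-16 + P) = 2144 - 134*P)
(-6*(-438) + X(-91)) + 2171 = (-6*(-438) + (2144 - 134*(-91))) + 2171 = (2628 + (2144 + 12194)) + 2171 = (2628 + 14338) + 2171 = 16966 + 2171 = 19137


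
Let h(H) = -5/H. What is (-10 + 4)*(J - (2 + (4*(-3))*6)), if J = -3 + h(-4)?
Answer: -819/2 ≈ -409.50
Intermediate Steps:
J = -7/4 (J = -3 - 5/(-4) = -3 - 5*(-¼) = -3 + 5/4 = -7/4 ≈ -1.7500)
(-10 + 4)*(J - (2 + (4*(-3))*6)) = (-10 + 4)*(-7/4 - (2 + (4*(-3))*6)) = -6*(-7/4 - (2 - 12*6)) = -6*(-7/4 - (2 - 72)) = -6*(-7/4 - 1*(-70)) = -6*(-7/4 + 70) = -6*273/4 = -819/2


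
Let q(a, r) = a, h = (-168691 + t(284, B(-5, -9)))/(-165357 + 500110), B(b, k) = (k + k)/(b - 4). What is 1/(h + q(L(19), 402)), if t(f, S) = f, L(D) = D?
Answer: 334753/6191900 ≈ 0.054063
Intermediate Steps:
B(b, k) = 2*k/(-4 + b) (B(b, k) = (2*k)/(-4 + b) = 2*k/(-4 + b))
h = -168407/334753 (h = (-168691 + 284)/(-165357 + 500110) = -168407/334753 ≈ -0.50308)
1/(h + q(L(19), 402)) = 1/(-168407/334753 + 19) = 1/(6191900/334753) = 334753/6191900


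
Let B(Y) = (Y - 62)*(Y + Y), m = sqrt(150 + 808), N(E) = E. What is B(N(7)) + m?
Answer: -770 + sqrt(958) ≈ -739.05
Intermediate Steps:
m = sqrt(958) ≈ 30.952
B(Y) = 2*Y*(-62 + Y) (B(Y) = (-62 + Y)*(2*Y) = 2*Y*(-62 + Y))
B(N(7)) + m = 2*7*(-62 + 7) + sqrt(958) = 2*7*(-55) + sqrt(958) = -770 + sqrt(958)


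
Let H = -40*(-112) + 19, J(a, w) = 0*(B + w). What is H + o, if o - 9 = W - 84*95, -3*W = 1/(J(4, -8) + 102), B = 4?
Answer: -1062433/306 ≈ -3472.0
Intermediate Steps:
J(a, w) = 0 (J(a, w) = 0*(4 + w) = 0)
W = -1/306 (W = -1/(3*(0 + 102)) = -1/3/102 = -1/3*1/102 = -1/306 ≈ -0.0032680)
o = -2439127/306 (o = 9 + (-1/306 - 84*95) = 9 + (-1/306 - 7980) = 9 - 2441881/306 = -2439127/306 ≈ -7971.0)
H = 4499 (H = 4480 + 19 = 4499)
H + o = 4499 - 2439127/306 = -1062433/306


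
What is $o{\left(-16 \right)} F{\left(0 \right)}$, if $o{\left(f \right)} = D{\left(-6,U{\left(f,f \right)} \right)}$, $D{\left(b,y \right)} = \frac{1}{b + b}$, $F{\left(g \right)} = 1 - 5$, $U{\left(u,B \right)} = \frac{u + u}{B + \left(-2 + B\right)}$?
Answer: $\frac{1}{3} \approx 0.33333$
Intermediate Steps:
$U{\left(u,B \right)} = \frac{2 u}{-2 + 2 B}$
$F{\left(g \right)} = -4$
$D{\left(b,y \right)} = \frac{1}{2 b}$
$o{\left(f \right)} = - \frac{1}{12}$ ($o{\left(f \right)} = \frac{1}{2 \left(-6\right)} = \frac{1}{2} \left(- \frac{1}{6}\right) = - \frac{1}{12}$)
$o{\left(-16 \right)} F{\left(0 \right)} = \left(- \frac{1}{12}\right) \left(-4\right) = \frac{1}{3}$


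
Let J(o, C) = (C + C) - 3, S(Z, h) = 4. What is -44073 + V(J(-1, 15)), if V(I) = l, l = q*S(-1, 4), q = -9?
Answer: -44109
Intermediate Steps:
J(o, C) = -3 + 2*C (J(o, C) = 2*C - 3 = -3 + 2*C)
l = -36 (l = -9*4 = -36)
V(I) = -36
-44073 + V(J(-1, 15)) = -44073 - 36 = -44109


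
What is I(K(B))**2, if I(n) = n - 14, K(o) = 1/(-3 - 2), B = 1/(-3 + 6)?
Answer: 5041/25 ≈ 201.64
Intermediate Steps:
B = 1/3 ≈ 0.33333
K(o) = -1/5 (K(o) = 1/(-5) = -1/5)
I(n) = -14 + n
I(K(B))**2 = (-14 - 1/5)**2 = (-71/5)**2 = 5041/25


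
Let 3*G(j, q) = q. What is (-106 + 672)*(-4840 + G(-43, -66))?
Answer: -2751892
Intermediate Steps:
G(j, q) = q/3
(-106 + 672)*(-4840 + G(-43, -66)) = (-106 + 672)*(-4840 + (⅓)*(-66)) = 566*(-4840 - 22) = 566*(-4862) = -2751892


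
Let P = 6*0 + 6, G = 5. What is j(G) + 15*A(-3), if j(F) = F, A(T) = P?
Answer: 95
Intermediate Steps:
P = 6 (P = 0 + 6 = 6)
A(T) = 6
j(G) + 15*A(-3) = 5 + 15*6 = 5 + 90 = 95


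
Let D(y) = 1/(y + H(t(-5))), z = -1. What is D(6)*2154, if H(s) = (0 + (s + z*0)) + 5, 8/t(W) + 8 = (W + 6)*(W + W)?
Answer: 19386/95 ≈ 204.06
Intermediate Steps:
t(W) = 8/(-8 + 2*W*(6 + W)) (t(W) = 8/(-8 + (W + 6)*(W + W)) = 8/(-8 + (6 + W)*(2*W)) = 8/(-8 + 2*W*(6 + W)))
H(s) = 5 + s (H(s) = (0 + (s - 1*0)) + 5 = (0 + (s + 0)) + 5 = (0 + s) + 5 = s + 5 = 5 + s)
D(y) = 1/(41/9 + y) (D(y) = 1/(y + (5 + 4/(-4 + (-5)**2 + 6*(-5)))) = 1/(y + (5 + 4/(-4 + 25 - 30))) = 1/(y + (5 + 4/(-9))) = 1/(y + (5 + 4*(-1/9))) = 1/(y + (5 - 4/9)) = 1/(y + 41/9) = 1/(41/9 + y))
D(6)*2154 = (9/(41 + 9*6))*2154 = (9/(41 + 54))*2154 = (9/95)*2154 = 19386/95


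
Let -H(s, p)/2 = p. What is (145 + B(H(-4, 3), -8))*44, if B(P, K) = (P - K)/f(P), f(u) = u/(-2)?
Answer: 19228/3 ≈ 6409.3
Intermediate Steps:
H(s, p) = -2*p
f(u) = -u/2 (f(u) = u*(-½) = -u/2)
B(P, K) = -2*(P - K)/P (B(P, K) = (P - K)/((-P/2)) = (P - K)*(-2/P) = -2*(P - K)/P)
(145 + B(H(-4, 3), -8))*44 = (145 + (-2 + 2*(-8)/(-2*3)))*44 = (145 + (-2 + 2*(-8)/(-6)))*44 = (145 + (-2 + 2*(-8)*(-⅙)))*44 = (145 + (-2 + 8/3))*44 = (145 + ⅔)*44 = (437/3)*44 = 19228/3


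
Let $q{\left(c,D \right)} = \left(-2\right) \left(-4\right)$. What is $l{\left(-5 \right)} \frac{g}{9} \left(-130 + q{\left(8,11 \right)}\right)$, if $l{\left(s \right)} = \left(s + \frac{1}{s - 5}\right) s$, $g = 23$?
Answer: $- \frac{23851}{3} \approx -7950.3$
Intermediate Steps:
$q{\left(c,D \right)} = 8$
$l{\left(s \right)} = s \left(s + \frac{1}{-5 + s}\right)$ ($l{\left(s \right)} = \left(s + \frac{1}{-5 + s}\right) s = s \left(s + \frac{1}{-5 + s}\right)$)
$l{\left(-5 \right)} \frac{g}{9} \left(-130 + q{\left(8,11 \right)}\right) = - \frac{5 \left(1 + \left(-5\right)^{2} - -25\right)}{-5 - 5} \cdot \frac{23}{9} \left(-130 + 8\right) = - \frac{5 \left(1 + 25 + 25\right)}{-10} \cdot 23 \cdot \frac{1}{9} \left(-122\right) = \left(-5\right) \left(- \frac{1}{10}\right) 51 \cdot \frac{23}{9} \left(-122\right) = \frac{51}{2} \cdot \frac{23}{9} \left(-122\right) = \frac{391}{6} \left(-122\right) = - \frac{23851}{3}$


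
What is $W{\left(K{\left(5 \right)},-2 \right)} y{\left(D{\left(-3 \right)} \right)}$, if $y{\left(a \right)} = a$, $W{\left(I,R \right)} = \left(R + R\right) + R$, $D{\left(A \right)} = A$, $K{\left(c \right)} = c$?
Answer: $18$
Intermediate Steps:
$W{\left(I,R \right)} = 3 R$ ($W{\left(I,R \right)} = 2 R + R = 3 R$)
$W{\left(K{\left(5 \right)},-2 \right)} y{\left(D{\left(-3 \right)} \right)} = 3 \left(-2\right) \left(-3\right) = \left(-6\right) \left(-3\right) = 18$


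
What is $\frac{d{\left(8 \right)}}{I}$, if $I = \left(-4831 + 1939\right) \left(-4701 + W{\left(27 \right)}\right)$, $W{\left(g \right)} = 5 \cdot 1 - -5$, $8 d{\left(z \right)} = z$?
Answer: $\frac{1}{13566372} \approx 7.3712 \cdot 10^{-8}$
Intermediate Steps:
$d{\left(z \right)} = \frac{z}{8}$
$W{\left(g \right)} = 10$ ($W{\left(g \right)} = 5 + 5 = 10$)
$I = 13566372$ ($I = \left(-4831 + 1939\right) \left(-4701 + 10\right) = \left(-2892\right) \left(-4691\right) = 13566372$)
$\frac{d{\left(8 \right)}}{I} = \frac{\frac{1}{8} \cdot 8}{13566372} = 1 \cdot \frac{1}{13566372} = \frac{1}{13566372}$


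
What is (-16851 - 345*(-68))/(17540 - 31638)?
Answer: -6609/14098 ≈ -0.46879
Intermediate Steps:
(-16851 - 345*(-68))/(17540 - 31638) = (-16851 + 23460)/(-14098) = 6609*(-1/14098) = -6609/14098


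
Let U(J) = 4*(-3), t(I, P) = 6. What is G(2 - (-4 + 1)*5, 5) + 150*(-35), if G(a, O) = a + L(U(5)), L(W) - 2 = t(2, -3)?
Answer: -5225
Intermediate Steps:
U(J) = -12
L(W) = 8 (L(W) = 2 + 6 = 8)
G(a, O) = 8 + a (G(a, O) = a + 8 = 8 + a)
G(2 - (-4 + 1)*5, 5) + 150*(-35) = (8 + (2 - (-4 + 1)*5)) + 150*(-35) = (8 + (2 - (-3)*5)) - 5250 = (8 + (2 - 1*(-15))) - 5250 = (8 + (2 + 15)) - 5250 = (8 + 17) - 5250 = 25 - 5250 = -5225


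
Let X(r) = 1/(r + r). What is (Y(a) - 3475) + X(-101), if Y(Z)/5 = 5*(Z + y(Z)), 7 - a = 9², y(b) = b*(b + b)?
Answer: 54231949/202 ≈ 2.6848e+5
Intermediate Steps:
y(b) = 2*b² (y(b) = b*(2*b) = 2*b²)
X(r) = 1/(2*r)
a = -74 (a = 7 - 1*9² = 7 - 1*81 = 7 - 81 = -74)
Y(Z) = 25*Z + 50*Z² (Y(Z) = 5*(5*(Z + 2*Z²)) = 5*(5*Z + 10*Z²) = 25*Z + 50*Z²)
(Y(a) - 3475) + X(-101) = (25*(-74)*(1 + 2*(-74)) - 3475) + (½)/(-101) = (25*(-74)*(1 - 148) - 3475) + (½)*(-1/101) = (25*(-74)*(-147) - 3475) - 1/202 = (271950 - 3475) - 1/202 = 268475 - 1/202 = 54231949/202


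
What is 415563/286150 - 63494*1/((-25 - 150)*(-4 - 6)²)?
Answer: 127205803/25038125 ≈ 5.0805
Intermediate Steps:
415563/286150 - 63494*1/((-25 - 150)*(-4 - 6)²) = 415563*(1/286150) - 63494/((-175*(-10)²)) = 415563/286150 - 63494/((-175*100)) = 415563/286150 - 63494/(-17500) = 415563/286150 - 63494*(-1/17500) = 415563/286150 + 31747/8750 = 127205803/25038125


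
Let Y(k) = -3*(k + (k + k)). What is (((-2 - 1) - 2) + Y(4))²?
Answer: 1681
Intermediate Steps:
Y(k) = -9*k (Y(k) = -3*(k + 2*k) = -9*k)
(((-2 - 1) - 2) + Y(4))² = (((-2 - 1) - 2) - 9*4)² = ((-3 - 2) - 36)² = (-5 - 36)² = (-41)² = 1681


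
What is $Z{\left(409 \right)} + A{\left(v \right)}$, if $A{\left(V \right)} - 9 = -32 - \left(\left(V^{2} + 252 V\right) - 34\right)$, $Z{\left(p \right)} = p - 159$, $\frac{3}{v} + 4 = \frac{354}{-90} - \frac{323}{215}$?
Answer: $\frac{12631193451}{37039396} \approx 341.02$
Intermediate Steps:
$v = - \frac{1935}{6086}$ ($v = \frac{3}{-4 + \left(\frac{354}{-90} - \frac{323}{215}\right)} = \frac{3}{-4 + \left(354 \left(- \frac{1}{90}\right) - \frac{323}{215}\right)} = \frac{3}{-4 - \frac{3506}{645}} = \frac{3}{- \frac{6086}{645}} = 3 \left(- \frac{645}{6086}\right) = - \frac{1935}{6086} \approx -0.31794$)
$Z{\left(p \right)} = -159 + p$ ($Z{\left(p \right)} = p - 159 = -159 + p$)
$A{\left(V \right)} = 11 - V^{2} - 252 V$ ($A{\left(V \right)} = 9 - \left(-2 + V^{2} + 252 V\right) = 11 - V^{2} - 252 V$)
$Z{\left(409 \right)} + A{\left(v \right)} = \left(-159 + 409\right) - - \frac{3371344451}{37039396} = 250 + \left(11 - \frac{3744225}{37039396} + \frac{243810}{3043}\right) = 250 + \frac{3371344451}{37039396} = \frac{12631193451}{37039396}$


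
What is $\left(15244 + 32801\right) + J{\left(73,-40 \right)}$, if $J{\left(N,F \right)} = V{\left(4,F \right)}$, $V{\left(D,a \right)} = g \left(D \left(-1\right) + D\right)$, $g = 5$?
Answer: $48045$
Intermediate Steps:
$V{\left(D,a \right)} = 0$ ($V{\left(D,a \right)} = 5 \left(D \left(-1\right) + D\right) = 5 \left(- D + D\right) = 5 \cdot 0 = 0$)
$J{\left(N,F \right)} = 0$
$\left(15244 + 32801\right) + J{\left(73,-40 \right)} = \left(15244 + 32801\right) + 0 = 48045 + 0 = 48045$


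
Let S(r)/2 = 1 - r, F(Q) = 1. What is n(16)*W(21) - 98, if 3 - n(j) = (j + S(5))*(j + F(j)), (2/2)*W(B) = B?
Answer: -2891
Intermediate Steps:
S(r) = 2 - 2*r (S(r) = 2*(1 - r) = 2 - 2*r)
W(B) = B
n(j) = 3 - (1 + j)*(-8 + j) (n(j) = 3 - (j + (2 - 2*5))*(j + 1) = 3 - (j + (2 - 10))*(1 + j) = 3 - (j - 8)*(1 + j) = 3 - (-8 + j)*(1 + j) = 3 - (1 + j)*(-8 + j))
n(16)*W(21) - 98 = (11 - 1*16**2 + 7*16)*21 - 98 = (11 - 1*256 + 112)*21 - 98 = (11 - 256 + 112)*21 - 98 = -133*21 - 98 = -2793 - 98 = -2891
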